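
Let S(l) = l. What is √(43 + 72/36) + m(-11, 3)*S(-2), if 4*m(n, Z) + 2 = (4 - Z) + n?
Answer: 6 + 3*√5 ≈ 12.708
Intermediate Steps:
m(n, Z) = ½ - Z/4 + n/4 (m(n, Z) = -½ + ((4 - Z) + n)/4 = -½ + (4 + n - Z)/4 = -½ + (1 - Z/4 + n/4) = ½ - Z/4 + n/4)
√(43 + 72/36) + m(-11, 3)*S(-2) = √(43 + 72/36) + (½ - ¼*3 + (¼)*(-11))*(-2) = √(43 + 72*(1/36)) + (½ - ¾ - 11/4)*(-2) = √(43 + 2) - 3*(-2) = √45 + 6 = 3*√5 + 6 = 6 + 3*√5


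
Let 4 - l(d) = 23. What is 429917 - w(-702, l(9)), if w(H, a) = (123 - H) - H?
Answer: 428390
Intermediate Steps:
l(d) = -19 (l(d) = 4 - 1*23 = 4 - 23 = -19)
w(H, a) = 123 - 2*H
429917 - w(-702, l(9)) = 429917 - (123 - 2*(-702)) = 429917 - (123 + 1404) = 429917 - 1*1527 = 429917 - 1527 = 428390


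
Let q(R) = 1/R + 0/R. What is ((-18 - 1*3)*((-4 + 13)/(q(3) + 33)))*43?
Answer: -24381/100 ≈ -243.81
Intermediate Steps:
q(R) = 1/R (q(R) = 1/R + 0 = 1/R)
((-18 - 1*3)*((-4 + 13)/(q(3) + 33)))*43 = ((-18 - 1*3)*((-4 + 13)/(1/3 + 33)))*43 = ((-18 - 3)*(9/(⅓ + 33)))*43 = -189/100/3*43 = -189*3/100*43 = -21*27/100*43 = -567/100*43 = -24381/100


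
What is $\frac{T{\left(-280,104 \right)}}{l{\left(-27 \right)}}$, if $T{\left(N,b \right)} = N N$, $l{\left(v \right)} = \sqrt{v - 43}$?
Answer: $- 1120 i \sqrt{70} \approx - 9370.6 i$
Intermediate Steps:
$l{\left(v \right)} = \sqrt{-43 + v}$
$T{\left(N,b \right)} = N^{2}$
$\frac{T{\left(-280,104 \right)}}{l{\left(-27 \right)}} = \frac{\left(-280\right)^{2}}{\sqrt{-43 - 27}} = \frac{78400}{\sqrt{-70}} = \frac{78400}{i \sqrt{70}} = 78400 \left(- \frac{i \sqrt{70}}{70}\right) = - 1120 i \sqrt{70}$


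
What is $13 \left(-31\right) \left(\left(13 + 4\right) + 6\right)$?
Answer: $-9269$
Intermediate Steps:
$13 \left(-31\right) \left(\left(13 + 4\right) + 6\right) = - 403 \left(17 + 6\right) = \left(-403\right) 23 = -9269$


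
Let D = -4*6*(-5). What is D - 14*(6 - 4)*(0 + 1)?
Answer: 92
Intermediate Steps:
D = 120 (D = -24*(-5) = 120)
D - 14*(6 - 4)*(0 + 1) = 120 - 14*(6 - 4)*(0 + 1) = 120 - 28 = 92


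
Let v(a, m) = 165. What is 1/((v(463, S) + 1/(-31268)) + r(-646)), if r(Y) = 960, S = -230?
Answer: 31268/35176499 ≈ 0.00088889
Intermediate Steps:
1/((v(463, S) + 1/(-31268)) + r(-646)) = 1/((165 + 1/(-31268)) + 960) = 1/((165 - 1/31268) + 960) = 1/(5159219/31268 + 960) = 1/(35176499/31268) = 31268/35176499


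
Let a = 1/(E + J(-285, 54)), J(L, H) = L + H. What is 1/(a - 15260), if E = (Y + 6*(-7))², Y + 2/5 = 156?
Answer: -316849/4835115715 ≈ -6.5531e-5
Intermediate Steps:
Y = 778/5 (Y = -⅖ + 156 = 778/5 ≈ 155.60)
J(L, H) = H + L
E = 322624/25 (E = (778/5 + 6*(-7))² = (778/5 - 42)² = (568/5)² = 322624/25 ≈ 12905.)
a = 25/316849 (a = 1/(322624/25 + (54 - 285)) = 1/(322624/25 - 231) = 1/(316849/25) = 25/316849 ≈ 7.8902e-5)
1/(a - 15260) = 1/(25/316849 - 15260) = 1/(-4835115715/316849) = -316849/4835115715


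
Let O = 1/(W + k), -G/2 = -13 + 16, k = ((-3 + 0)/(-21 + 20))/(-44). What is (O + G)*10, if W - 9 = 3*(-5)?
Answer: -16460/267 ≈ -61.648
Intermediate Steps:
W = -6 (W = 9 + 3*(-5) = 9 - 15 = -6)
k = -3/44 (k = -3/(-1)*(-1/44) = -3*(-1)*(-1/44) = 3*(-1/44) = -3/44 ≈ -0.068182)
G = -6 (G = -2*(-13 + 16) = -2*3 = -6)
O = -44/267 (O = 1/(-6 - 3/44) = 1/(-267/44) = -44/267 ≈ -0.16479)
(O + G)*10 = (-44/267 - 6)*10 = -1646/267*10 = -16460/267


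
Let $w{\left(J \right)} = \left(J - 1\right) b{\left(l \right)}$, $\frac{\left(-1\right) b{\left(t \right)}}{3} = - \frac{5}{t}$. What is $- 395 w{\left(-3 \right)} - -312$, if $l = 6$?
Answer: $4262$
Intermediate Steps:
$b{\left(t \right)} = \frac{15}{t}$ ($b{\left(t \right)} = - 3 \left(- \frac{5}{t}\right) = \frac{15}{t}$)
$w{\left(J \right)} = - \frac{5}{2} + \frac{5 J}{2}$ ($w{\left(J \right)} = \left(J - 1\right) \frac{15}{6} = \left(-1 + J\right) 15 \cdot \frac{1}{6} = \left(-1 + J\right) \frac{5}{2} = - \frac{5}{2} + \frac{5 J}{2}$)
$- 395 w{\left(-3 \right)} - -312 = - 395 \left(- \frac{5}{2} + \frac{5}{2} \left(-3\right)\right) - -312 = - 395 \left(- \frac{5}{2} - \frac{15}{2}\right) + 312 = \left(-395\right) \left(-10\right) + 312 = 3950 + 312 = 4262$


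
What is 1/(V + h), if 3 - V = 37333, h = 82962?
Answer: 1/45632 ≈ 2.1914e-5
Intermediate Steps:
V = -37330 (V = 3 - 1*37333 = 3 - 37333 = -37330)
1/(V + h) = 1/(-37330 + 82962) = 1/45632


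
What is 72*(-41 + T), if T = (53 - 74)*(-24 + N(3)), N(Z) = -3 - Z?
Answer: 42408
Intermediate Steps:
T = 630 (T = (53 - 74)*(-24 + (-3 - 1*3)) = -21*(-24 + (-3 - 3)) = -21*(-24 - 6) = -21*(-30) = 630)
72*(-41 + T) = 72*(-41 + 630) = 72*589 = 42408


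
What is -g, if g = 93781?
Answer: -93781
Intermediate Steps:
-g = -1*93781 = -93781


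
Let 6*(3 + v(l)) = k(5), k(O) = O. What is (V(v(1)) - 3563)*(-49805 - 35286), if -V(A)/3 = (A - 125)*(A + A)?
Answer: 2663093027/6 ≈ 4.4385e+8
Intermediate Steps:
v(l) = -13/6 (v(l) = -3 + (⅙)*5 = -3 + ⅚ = -13/6)
V(A) = -6*A*(-125 + A) (V(A) = -3*(A - 125)*(A + A) = -3*(-125 + A)*2*A = -6*A*(-125 + A))
(V(v(1)) - 3563)*(-49805 - 35286) = (6*(-13/6)*(125 - 1*(-13/6)) - 3563)*(-49805 - 35286) = (6*(-13/6)*(125 + 13/6) - 3563)*(-85091) = (6*(-13/6)*(763/6) - 3563)*(-85091) = (-9919/6 - 3563)*(-85091) = -31297/6*(-85091) = 2663093027/6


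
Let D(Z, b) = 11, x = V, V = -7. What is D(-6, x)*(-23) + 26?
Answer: -227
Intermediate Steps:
x = -7
D(-6, x)*(-23) + 26 = 11*(-23) + 26 = -253 + 26 = -227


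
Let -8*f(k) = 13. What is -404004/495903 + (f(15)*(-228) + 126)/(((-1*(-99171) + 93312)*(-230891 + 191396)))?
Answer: -682507900671151/837758260644390 ≈ -0.81468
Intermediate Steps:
f(k) = -13/8 (f(k) = -⅛*13 = -13/8)
-404004/495903 + (f(15)*(-228) + 126)/(((-1*(-99171) + 93312)*(-230891 + 191396))) = -404004/495903 + (-13/8*(-228) + 126)/(((-1*(-99171) + 93312)*(-230891 + 191396))) = -404004*1/495903 + (741/2 + 126)/(((99171 + 93312)*(-39495))) = -134668/165301 + 993/(2*((192483*(-39495)))) = -134668/165301 + (993/2)/(-7602116085) = -134668/165301 + (993/2)*(-1/7602116085) = -134668/165301 - 331/5068077390 = -682507900671151/837758260644390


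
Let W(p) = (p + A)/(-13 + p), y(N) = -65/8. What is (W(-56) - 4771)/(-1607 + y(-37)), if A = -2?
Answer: 2633128/891549 ≈ 2.9534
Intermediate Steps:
y(N) = -65/8 (y(N) = -65*1/8 = -65/8)
W(p) = (-2 + p)/(-13 + p) (W(p) = (p - 2)/(-13 + p) = (-2 + p)/(-13 + p))
(W(-56) - 4771)/(-1607 + y(-37)) = ((-2 - 56)/(-13 - 56) - 4771)/(-1607 - 65/8) = (-58/(-69) - 4771)/(-12921/8) = (-1/69*(-58) - 4771)*(-8/12921) = (58/69 - 4771)*(-8/12921) = -329141/69*(-8/12921) = 2633128/891549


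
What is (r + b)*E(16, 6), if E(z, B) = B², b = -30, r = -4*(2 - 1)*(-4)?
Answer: -504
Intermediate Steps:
r = 16 (r = -4*1*(-4) = -4*(-4) = 16)
(r + b)*E(16, 6) = (16 - 30)*6² = -14*36 = -504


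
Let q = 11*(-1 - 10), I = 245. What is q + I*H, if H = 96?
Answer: 23399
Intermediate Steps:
q = -121 (q = 11*(-11) = -121)
q + I*H = -121 + 245*96 = -121 + 23520 = 23399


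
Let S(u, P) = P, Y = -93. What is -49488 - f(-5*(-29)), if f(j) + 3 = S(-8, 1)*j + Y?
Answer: -49537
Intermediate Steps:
f(j) = -96 + j (f(j) = -3 + (1*j - 93) = -3 + (j - 93) = -3 + (-93 + j) = -96 + j)
-49488 - f(-5*(-29)) = -49488 - (-96 - 5*(-29)) = -49488 - (-96 + 145) = -49488 - 1*49 = -49488 - 49 = -49537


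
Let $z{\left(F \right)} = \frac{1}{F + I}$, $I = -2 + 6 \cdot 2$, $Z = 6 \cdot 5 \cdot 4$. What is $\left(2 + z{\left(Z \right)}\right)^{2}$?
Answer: $\frac{68121}{16900} \approx 4.0308$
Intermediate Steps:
$Z = 120$ ($Z = 30 \cdot 4 = 120$)
$I = 10$ ($I = -2 + 12 = 10$)
$z{\left(F \right)} = \frac{1}{10 + F}$ ($z{\left(F \right)} = \frac{1}{F + 10} = \frac{1}{10 + F}$)
$\left(2 + z{\left(Z \right)}\right)^{2} = \left(2 + \frac{1}{10 + 120}\right)^{2} = \left(2 + \frac{1}{130}\right)^{2} = \left(\frac{261}{130}\right)^{2} = \frac{68121}{16900}$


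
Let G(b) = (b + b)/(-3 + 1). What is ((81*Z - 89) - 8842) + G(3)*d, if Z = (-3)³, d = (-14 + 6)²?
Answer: -11310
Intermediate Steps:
G(b) = -b (G(b) = (2*b)/(-2) = (2*b)*(-½) = -b)
d = 64 (d = (-8)² = 64)
Z = -27
((81*Z - 89) - 8842) + G(3)*d = ((81*(-27) - 89) - 8842) - 1*3*64 = ((-2187 - 89) - 8842) - 3*64 = (-2276 - 8842) - 192 = -11118 - 192 = -11310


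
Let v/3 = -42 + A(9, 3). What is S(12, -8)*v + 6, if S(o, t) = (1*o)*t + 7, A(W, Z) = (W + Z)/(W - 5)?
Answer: 10419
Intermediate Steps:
A(W, Z) = (W + Z)/(-5 + W)
v = -117 (v = 3*(-42 + (9 + 3)/(-5 + 9)) = 3*(-42 + 12/4) = 3*(-42 + (1/4)*12) = 3*(-42 + 3) = 3*(-39) = -117)
S(o, t) = 7 + o*t (S(o, t) = o*t + 7 = 7 + o*t)
S(12, -8)*v + 6 = (7 + 12*(-8))*(-117) + 6 = (7 - 96)*(-117) + 6 = -89*(-117) + 6 = 10413 + 6 = 10419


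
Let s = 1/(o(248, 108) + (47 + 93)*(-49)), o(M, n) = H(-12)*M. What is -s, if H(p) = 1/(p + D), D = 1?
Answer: 11/75708 ≈ 0.00014530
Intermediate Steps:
H(p) = 1/(1 + p) (H(p) = 1/(p + 1) = 1/(1 + p))
o(M, n) = -M/11 (o(M, n) = M/(1 - 12) = M/(-11) = -M/11)
s = -11/75708 (s = 1/(-1/11*248 + (47 + 93)*(-49)) = 1/(-248/11 + 140*(-49)) = 1/(-248/11 - 6860) = 1/(-75708/11) = -11/75708 ≈ -0.00014530)
-s = -1*(-11/75708) = 11/75708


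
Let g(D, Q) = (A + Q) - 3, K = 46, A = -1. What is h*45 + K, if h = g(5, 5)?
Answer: 91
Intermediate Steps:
g(D, Q) = -4 + Q (g(D, Q) = (-1 + Q) - 3 = -4 + Q)
h = 1 (h = -4 + 5 = 1)
h*45 + K = 1*45 + 46 = 45 + 46 = 91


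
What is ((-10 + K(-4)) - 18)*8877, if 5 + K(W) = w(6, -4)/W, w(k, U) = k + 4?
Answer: -630267/2 ≈ -3.1513e+5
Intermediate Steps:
w(k, U) = 4 + k
K(W) = -5 + 10/W (K(W) = -5 + (4 + 6)/W = -5 + 10/W)
((-10 + K(-4)) - 18)*8877 = ((-10 + (-5 + 10/(-4))) - 18)*8877 = ((-10 + (-5 + 10*(-1/4))) - 18)*8877 = ((-10 + (-5 - 5/2)) - 18)*8877 = ((-10 - 15/2) - 18)*8877 = (-35/2 - 18)*8877 = -71/2*8877 = -630267/2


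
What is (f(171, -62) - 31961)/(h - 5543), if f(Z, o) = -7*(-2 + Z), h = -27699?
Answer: 16572/16621 ≈ 0.99705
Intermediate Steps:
f(Z, o) = 14 - 7*Z
(f(171, -62) - 31961)/(h - 5543) = ((14 - 7*171) - 31961)/(-27699 - 5543) = ((14 - 1197) - 31961)/(-33242) = (-1183 - 31961)*(-1/33242) = -33144*(-1/33242) = 16572/16621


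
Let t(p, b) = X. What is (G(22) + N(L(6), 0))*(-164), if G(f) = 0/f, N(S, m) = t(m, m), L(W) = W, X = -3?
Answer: 492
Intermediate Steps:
t(p, b) = -3
N(S, m) = -3
G(f) = 0
(G(22) + N(L(6), 0))*(-164) = (0 - 3)*(-164) = -3*(-164) = 492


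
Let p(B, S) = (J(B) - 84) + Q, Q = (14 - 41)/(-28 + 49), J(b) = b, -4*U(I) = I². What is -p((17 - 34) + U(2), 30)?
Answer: 723/7 ≈ 103.29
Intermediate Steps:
U(I) = -I²/4
Q = -9/7 (Q = -27/21 = -27*1/21 = -9/7 ≈ -1.2857)
p(B, S) = -597/7 + B (p(B, S) = (B - 84) - 9/7 = (-84 + B) - 9/7 = -597/7 + B)
-p((17 - 34) + U(2), 30) = -(-597/7 + ((17 - 34) - ¼*2²)) = -(-597/7 + (-17 - ¼*4)) = -(-597/7 + (-17 - 1)) = -(-597/7 - 18) = -1*(-723/7) = 723/7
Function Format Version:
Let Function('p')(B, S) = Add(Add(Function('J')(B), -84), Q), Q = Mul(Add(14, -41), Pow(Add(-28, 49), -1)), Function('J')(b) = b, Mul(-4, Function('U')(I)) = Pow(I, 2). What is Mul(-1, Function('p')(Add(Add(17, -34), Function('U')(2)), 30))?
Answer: Rational(723, 7) ≈ 103.29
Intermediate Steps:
Function('U')(I) = Mul(Rational(-1, 4), Pow(I, 2))
Q = Rational(-9, 7) (Q = Mul(-27, Pow(21, -1)) = Mul(-27, Rational(1, 21)) = Rational(-9, 7) ≈ -1.2857)
Function('p')(B, S) = Add(Rational(-597, 7), B) (Function('p')(B, S) = Add(Add(B, -84), Rational(-9, 7)) = Add(Add(-84, B), Rational(-9, 7)) = Add(Rational(-597, 7), B))
Mul(-1, Function('p')(Add(Add(17, -34), Function('U')(2)), 30)) = Mul(-1, Add(Rational(-597, 7), Add(Add(17, -34), Mul(Rational(-1, 4), Pow(2, 2))))) = Mul(-1, Add(Rational(-597, 7), Add(-17, Mul(Rational(-1, 4), 4)))) = Mul(-1, Add(Rational(-597, 7), Add(-17, -1))) = Mul(-1, Add(Rational(-597, 7), -18)) = Mul(-1, Rational(-723, 7)) = Rational(723, 7)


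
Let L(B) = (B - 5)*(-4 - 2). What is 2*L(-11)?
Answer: 192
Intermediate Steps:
L(B) = 30 - 6*B (L(B) = (-5 + B)*(-6) = 30 - 6*B)
2*L(-11) = 2*(30 - 6*(-11)) = 2*(30 + 66) = 2*96 = 192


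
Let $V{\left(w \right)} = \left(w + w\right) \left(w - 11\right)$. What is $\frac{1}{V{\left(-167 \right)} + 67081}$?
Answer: $\frac{1}{126533} \approx 7.9031 \cdot 10^{-6}$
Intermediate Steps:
$V{\left(w \right)} = 2 w \left(-11 + w\right)$
$\frac{1}{V{\left(-167 \right)} + 67081} = \frac{1}{2 \left(-167\right) \left(-11 - 167\right) + 67081} = \frac{1}{2 \left(-167\right) \left(-178\right) + 67081} = \frac{1}{59452 + 67081} = \frac{1}{126533}$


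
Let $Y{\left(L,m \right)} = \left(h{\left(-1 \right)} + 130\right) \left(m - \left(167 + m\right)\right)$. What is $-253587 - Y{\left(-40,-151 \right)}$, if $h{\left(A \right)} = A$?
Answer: $-232044$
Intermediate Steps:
$Y{\left(L,m \right)} = -21543$ ($Y{\left(L,m \right)} = \left(-1 + 130\right) \left(m - \left(167 + m\right)\right) = 129 \left(-167\right) = -21543$)
$-253587 - Y{\left(-40,-151 \right)} = -253587 - -21543 = -253587 + 21543 = -232044$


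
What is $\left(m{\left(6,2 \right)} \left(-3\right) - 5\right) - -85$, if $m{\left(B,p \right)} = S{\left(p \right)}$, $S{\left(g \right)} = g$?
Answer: $74$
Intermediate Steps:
$m{\left(B,p \right)} = p$
$\left(m{\left(6,2 \right)} \left(-3\right) - 5\right) - -85 = \left(2 \left(-3\right) - 5\right) - -85 = \left(-6 - 5\right) + 85 = -11 + 85 = 74$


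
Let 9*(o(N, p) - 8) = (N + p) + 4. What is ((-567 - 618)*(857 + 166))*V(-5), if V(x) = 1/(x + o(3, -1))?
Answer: -330615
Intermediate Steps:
o(N, p) = 76/9 + N/9 + p/9 (o(N, p) = 8 + ((N + p) + 4)/9 = 8 + (4 + N + p)/9 = 8 + (4/9 + N/9 + p/9) = 76/9 + N/9 + p/9)
V(x) = 1/(26/3 + x) (V(x) = 1/(x + (76/9 + (1/9)*3 + (1/9)*(-1))) = 1/(x + (76/9 + 1/3 - 1/9)) = 1/(x + 26/3) = 1/(26/3 + x))
((-567 - 618)*(857 + 166))*V(-5) = ((-567 - 618)*(857 + 166))*(3/(26 + 3*(-5))) = (-1185*1023)*(3/(26 - 15)) = -3636765/11 = -1212255*3/11 = -330615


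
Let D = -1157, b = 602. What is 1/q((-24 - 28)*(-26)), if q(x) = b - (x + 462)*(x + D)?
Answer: -1/353128 ≈ -2.8318e-6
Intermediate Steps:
q(x) = 602 - (-1157 + x)*(462 + x) (q(x) = 602 - (x + 462)*(x - 1157) = 602 - (462 + x)*(-1157 + x) = 602 - (-1157 + x)*(462 + x))
1/q((-24 - 28)*(-26)) = 1/(535136 - ((-24 - 28)*(-26))² + 695*((-24 - 28)*(-26))) = 1/(535136 - (-52*(-26))² + 695*(-52*(-26))) = 1/(535136 - 1*1352² + 695*1352) = 1/(535136 - 1*1827904 + 939640) = 1/(535136 - 1827904 + 939640) = 1/(-353128) = -1/353128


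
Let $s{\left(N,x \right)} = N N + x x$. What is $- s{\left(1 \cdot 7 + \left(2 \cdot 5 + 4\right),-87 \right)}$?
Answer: $-8010$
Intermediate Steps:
$s{\left(N,x \right)} = N^{2} + x^{2}$
$- s{\left(1 \cdot 7 + \left(2 \cdot 5 + 4\right),-87 \right)} = - (\left(1 \cdot 7 + \left(2 \cdot 5 + 4\right)\right)^{2} + \left(-87\right)^{2}) = - (\left(7 + \left(10 + 4\right)\right)^{2} + 7569) = - (\left(7 + 14\right)^{2} + 7569) = - (21^{2} + 7569) = - (441 + 7569) = \left(-1\right) 8010 = -8010$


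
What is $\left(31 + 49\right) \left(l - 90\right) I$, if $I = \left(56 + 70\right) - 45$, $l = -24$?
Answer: $-738720$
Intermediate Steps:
$I = 81$ ($I = 126 - 45 = 81$)
$\left(31 + 49\right) \left(l - 90\right) I = \left(31 + 49\right) \left(-24 - 90\right) 81 = 80 \left(-114\right) 81 = \left(-9120\right) 81 = -738720$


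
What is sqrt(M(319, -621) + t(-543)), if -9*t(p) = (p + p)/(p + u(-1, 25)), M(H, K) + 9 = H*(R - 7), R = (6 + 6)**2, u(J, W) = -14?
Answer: 2*sqrt(30500893338)/1671 ≈ 209.03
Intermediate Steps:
R = 144 (R = 12**2 = 144)
M(H, K) = -9 + 137*H (M(H, K) = -9 + H*(144 - 7) = -9 + H*137 = -9 + 137*H)
t(p) = -2*p/(9*(-14 + p)) (t(p) = -(p + p)/(9*(p - 14)) = -2*p/(9*(-14 + p)))
sqrt(M(319, -621) + t(-543)) = sqrt((-9 + 137*319) - 2*(-543)/(-126 + 9*(-543))) = sqrt((-9 + 43703) - 2*(-543)/(-126 - 4887)) = sqrt(43694 - 2*(-543)/(-5013)) = sqrt(43694 - 2*(-543)*(-1/5013)) = sqrt(43694 - 362/1671) = sqrt(73012312/1671) = 2*sqrt(30500893338)/1671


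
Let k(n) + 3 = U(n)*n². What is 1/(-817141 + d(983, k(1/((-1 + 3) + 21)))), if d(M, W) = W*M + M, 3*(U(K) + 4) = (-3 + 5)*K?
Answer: -36501/29898493949 ≈ -1.2208e-6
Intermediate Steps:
U(K) = -4 + 2*K/3 (U(K) = -4 + ((-3 + 5)*K)/3 = -4 + (2*K)/3 = -4 + 2*K/3)
k(n) = -3 + n²*(-4 + 2*n/3) (k(n) = -3 + (-4 + 2*n/3)*n² = -3 + n²*(-4 + 2*n/3))
d(M, W) = M + M*W (d(M, W) = M*W + M = M + M*W)
1/(-817141 + d(983, k(1/((-1 + 3) + 21)))) = 1/(-817141 + 983*(1 + (-3 + 2*(1/((-1 + 3) + 21))²*(-6 + 1/((-1 + 3) + 21))/3))) = 1/(-817141 + 983*(1 + (-3 + 2*(1/(2 + 21))²*(-6 + 1/(2 + 21))/3))) = 1/(-817141 + 983*(1 + (-3 + 2*(1/23)²*(-6 + 1/23)/3))) = 1/(-817141 + 983*(1 + (-3 + (⅔)*(1/529)*(-137/23)))) = 1/(-817141 + 983*(1 + (-3 - 274/36501))) = 1/(-817141 + 983*(1 - 109777/36501)) = 1/(-817141 + 983*(-73276/36501)) = 1/(-817141 - 72030308/36501) = 1/(-29898493949/36501) = -36501/29898493949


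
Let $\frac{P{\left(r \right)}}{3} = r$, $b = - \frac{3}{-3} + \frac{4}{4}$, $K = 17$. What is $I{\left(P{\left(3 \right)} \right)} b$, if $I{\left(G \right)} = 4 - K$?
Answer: $-26$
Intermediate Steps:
$b = 2$ ($b = \left(-3\right) \left(- \frac{1}{3}\right) + 4 \cdot \frac{1}{4} = 1 + 1 = 2$)
$P{\left(r \right)} = 3 r$
$I{\left(G \right)} = -13$ ($I{\left(G \right)} = 4 - 17 = -13$)
$I{\left(P{\left(3 \right)} \right)} b = \left(-13\right) 2 = -26$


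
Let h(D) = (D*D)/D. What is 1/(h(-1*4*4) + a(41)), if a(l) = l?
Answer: 1/25 ≈ 0.040000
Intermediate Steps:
h(D) = D (h(D) = D²/D = D)
1/(h(-1*4*4) + a(41)) = 1/(-1*4*4 + 41) = 1/(-4*4 + 41) = 1/(-16 + 41) = 1/25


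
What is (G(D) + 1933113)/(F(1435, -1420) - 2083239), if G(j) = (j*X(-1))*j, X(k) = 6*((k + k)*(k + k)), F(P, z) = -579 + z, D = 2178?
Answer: -115781529/2085238 ≈ -55.524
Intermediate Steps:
X(k) = 24*k² (X(k) = 6*((2*k)*(2*k)) = 6*(4*k²) = 24*k²)
G(j) = 24*j² (G(j) = (j*(24*(-1)²))*j = (j*(24*1))*j = (j*24)*j = (24*j)*j = 24*j²)
(G(D) + 1933113)/(F(1435, -1420) - 2083239) = (24*2178² + 1933113)/((-579 - 1420) - 2083239) = (24*4743684 + 1933113)/(-1999 - 2083239) = (113848416 + 1933113)/(-2085238) = 115781529*(-1/2085238) = -115781529/2085238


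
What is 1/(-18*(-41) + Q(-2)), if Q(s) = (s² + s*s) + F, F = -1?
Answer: 1/745 ≈ 0.0013423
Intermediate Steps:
Q(s) = -1 + 2*s² (Q(s) = (s² + s*s) - 1 = (s² + s²) - 1 = 2*s² - 1 = -1 + 2*s²)
1/(-18*(-41) + Q(-2)) = 1/(-18*(-41) + (-1 + 2*(-2)²)) = 1/(738 + (-1 + 2*4)) = 1/(738 + (-1 + 8)) = 1/(738 + 7) = 1/745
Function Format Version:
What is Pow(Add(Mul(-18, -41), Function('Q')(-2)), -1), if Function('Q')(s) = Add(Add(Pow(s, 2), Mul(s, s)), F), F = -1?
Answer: Rational(1, 745) ≈ 0.0013423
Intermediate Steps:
Function('Q')(s) = Add(-1, Mul(2, Pow(s, 2))) (Function('Q')(s) = Add(Add(Pow(s, 2), Mul(s, s)), -1) = Add(Add(Pow(s, 2), Pow(s, 2)), -1) = Add(Mul(2, Pow(s, 2)), -1) = Add(-1, Mul(2, Pow(s, 2))))
Pow(Add(Mul(-18, -41), Function('Q')(-2)), -1) = Pow(Add(Mul(-18, -41), Add(-1, Mul(2, Pow(-2, 2)))), -1) = Pow(Add(738, Add(-1, Mul(2, 4))), -1) = Pow(Add(738, Add(-1, 8)), -1) = Pow(Add(738, 7), -1) = Pow(745, -1) = Rational(1, 745)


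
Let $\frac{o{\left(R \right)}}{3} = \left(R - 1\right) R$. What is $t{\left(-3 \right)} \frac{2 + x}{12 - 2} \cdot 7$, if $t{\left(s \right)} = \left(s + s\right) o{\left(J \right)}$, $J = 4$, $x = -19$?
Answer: $\frac{12852}{5} \approx 2570.4$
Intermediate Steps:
$o{\left(R \right)} = 3 R \left(-1 + R\right)$ ($o{\left(R \right)} = 3 \left(R - 1\right) R = 3 \left(-1 + R\right) R = 3 R \left(-1 + R\right)$)
$t{\left(s \right)} = 72 s$ ($t{\left(s \right)} = \left(s + s\right) 3 \cdot 4 \left(-1 + 4\right) = 2 s 3 \cdot 4 \cdot 3 = 2 s 36 = 72 s$)
$t{\left(-3 \right)} \frac{2 + x}{12 - 2} \cdot 7 = 72 \left(-3\right) \frac{2 - 19}{12 - 2} \cdot 7 = - 216 \left(- \frac{17}{10}\right) 7 = - 216 \left(\left(-17\right) \frac{1}{10}\right) 7 = \left(-216\right) \left(- \frac{17}{10}\right) 7 = \frac{1836}{5} \cdot 7 = \frac{12852}{5}$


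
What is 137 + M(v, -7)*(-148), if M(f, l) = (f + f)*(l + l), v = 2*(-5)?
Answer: -41303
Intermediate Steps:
v = -10
M(f, l) = 4*f*l (M(f, l) = (2*f)*(2*l) = 4*f*l)
137 + M(v, -7)*(-148) = 137 + (4*(-10)*(-7))*(-148) = 137 + 280*(-148) = 137 - 41440 = -41303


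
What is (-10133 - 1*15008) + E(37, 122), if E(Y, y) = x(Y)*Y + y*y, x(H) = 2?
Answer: -10183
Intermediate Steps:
E(Y, y) = y**2 + 2*Y (E(Y, y) = 2*Y + y*y = 2*Y + y**2 = y**2 + 2*Y)
(-10133 - 1*15008) + E(37, 122) = (-10133 - 1*15008) + (122**2 + 2*37) = (-10133 - 15008) + (14884 + 74) = -25141 + 14958 = -10183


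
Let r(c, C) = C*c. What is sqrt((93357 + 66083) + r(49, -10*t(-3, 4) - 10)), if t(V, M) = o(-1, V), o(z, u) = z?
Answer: 4*sqrt(9965) ≈ 399.30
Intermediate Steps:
t(V, M) = -1
sqrt((93357 + 66083) + r(49, -10*t(-3, 4) - 10)) = sqrt((93357 + 66083) + (-10*(-1) - 10)*49) = sqrt(159440 + (10 - 10)*49) = sqrt(159440 + 0*49) = sqrt(159440 + 0) = sqrt(159440) = 4*sqrt(9965)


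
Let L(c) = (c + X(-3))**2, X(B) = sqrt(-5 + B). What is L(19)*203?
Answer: 71659 + 15428*I*sqrt(2) ≈ 71659.0 + 21819.0*I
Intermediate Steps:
L(c) = (c + 2*I*sqrt(2))**2 (L(c) = (c + sqrt(-5 - 3))**2 = (c + sqrt(-8))**2 = (c + 2*I*sqrt(2))**2)
L(19)*203 = (19 + 2*I*sqrt(2))**2*203 = 203*(19 + 2*I*sqrt(2))**2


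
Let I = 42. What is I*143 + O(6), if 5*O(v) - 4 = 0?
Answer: 30034/5 ≈ 6006.8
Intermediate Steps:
O(v) = 4/5 (O(v) = 4/5 + (1/5)*0 = 4/5 + 0 = 4/5)
I*143 + O(6) = 42*143 + 4/5 = 6006 + 4/5 = 30034/5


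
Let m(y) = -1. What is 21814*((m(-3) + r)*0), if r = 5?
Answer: 0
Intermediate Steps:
21814*((m(-3) + r)*0) = 21814*((-1 + 5)*0) = 21814*(4*0) = 21814*0 = 0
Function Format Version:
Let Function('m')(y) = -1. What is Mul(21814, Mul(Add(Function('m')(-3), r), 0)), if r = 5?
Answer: 0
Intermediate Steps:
Mul(21814, Mul(Add(Function('m')(-3), r), 0)) = Mul(21814, Mul(Add(-1, 5), 0)) = Mul(21814, Mul(4, 0)) = Mul(21814, 0) = 0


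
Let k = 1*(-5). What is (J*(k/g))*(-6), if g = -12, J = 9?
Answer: -45/2 ≈ -22.500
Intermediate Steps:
k = -5
(J*(k/g))*(-6) = (9*(-5/(-12)))*(-6) = (9*(-5*(-1/12)))*(-6) = (9*(5/12))*(-6) = (15/4)*(-6) = -45/2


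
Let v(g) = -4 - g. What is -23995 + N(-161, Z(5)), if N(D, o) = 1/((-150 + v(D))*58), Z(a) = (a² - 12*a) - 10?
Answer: -9741969/406 ≈ -23995.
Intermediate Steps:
Z(a) = -10 + a² - 12*a
N(D, o) = 1/(58*(-154 - D)) (N(D, o) = 1/(-150 + (-4 - D)*58) = (1/58)/(-154 - D) = 1/(58*(-154 - D)))
-23995 + N(-161, Z(5)) = -23995 - 1/(8932 + 58*(-161)) = -23995 - 1/(8932 - 9338) = -23995 - 1/(-406) = -23995 - 1*(-1/406) = -23995 + 1/406 = -9741969/406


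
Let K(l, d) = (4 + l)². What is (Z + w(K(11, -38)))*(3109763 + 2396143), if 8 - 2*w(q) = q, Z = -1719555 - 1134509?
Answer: -15714805492785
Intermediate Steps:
Z = -2854064
w(q) = 4 - q/2
(Z + w(K(11, -38)))*(3109763 + 2396143) = (-2854064 + (4 - (4 + 11)²/2))*(3109763 + 2396143) = (-2854064 + (4 - ½*15²))*5505906 = (-2854064 + (4 - ½*225))*5505906 = (-2854064 + (4 - 225/2))*5505906 = (-2854064 - 217/2)*5505906 = -5708345/2*5505906 = -15714805492785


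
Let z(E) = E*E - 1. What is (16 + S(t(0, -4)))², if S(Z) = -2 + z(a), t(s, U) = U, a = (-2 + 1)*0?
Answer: 169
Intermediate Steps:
a = 0 (a = -1*0 = 0)
z(E) = -1 + E² (z(E) = E² - 1 = -1 + E²)
S(Z) = -3 (S(Z) = -2 + (-1 + 0²) = -2 + (-1 + 0) = -2 - 1 = -3)
(16 + S(t(0, -4)))² = (16 - 3)² = 13² = 169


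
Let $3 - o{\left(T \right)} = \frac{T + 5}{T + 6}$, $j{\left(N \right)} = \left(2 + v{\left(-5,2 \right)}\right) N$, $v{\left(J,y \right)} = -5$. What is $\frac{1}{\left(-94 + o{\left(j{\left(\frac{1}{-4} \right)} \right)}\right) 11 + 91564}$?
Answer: $\frac{27}{2444948} \approx 1.1043 \cdot 10^{-5}$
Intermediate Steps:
$j{\left(N \right)} = - 3 N$ ($j{\left(N \right)} = \left(2 - 5\right) N = - 3 N$)
$o{\left(T \right)} = 3 - \frac{5 + T}{6 + T}$ ($o{\left(T \right)} = 3 - \frac{T + 5}{T + 6} = 3 - \frac{5 + T}{6 + T}$)
$\frac{1}{\left(-94 + o{\left(j{\left(\frac{1}{-4} \right)} \right)}\right) 11 + 91564} = \frac{1}{\left(-94 + \frac{13 + 2 \left(- \frac{3}{-4}\right)}{6 - \frac{3}{-4}}\right) 11 + 91564} = \frac{1}{\left(-94 + \frac{13 + 2 \left(\left(-3\right) \left(- \frac{1}{4}\right)\right)}{6 - - \frac{3}{4}}\right) 11 + 91564} = \frac{1}{\left(-94 + \frac{13 + 2 \cdot \frac{3}{4}}{6 + \frac{3}{4}}\right) 11 + 91564} = \frac{1}{\left(-94 + \frac{13 + \frac{3}{2}}{\frac{27}{4}}\right) 11 + 91564} = \frac{1}{\left(-94 + \frac{4}{27} \cdot \frac{29}{2}\right) 11 + 91564} = \frac{1}{\left(-94 + \frac{58}{27}\right) 11 + 91564} = \frac{1}{\left(- \frac{2480}{27}\right) 11 + 91564} = \frac{1}{- \frac{27280}{27} + 91564} = \frac{1}{\frac{2444948}{27}} = \frac{27}{2444948}$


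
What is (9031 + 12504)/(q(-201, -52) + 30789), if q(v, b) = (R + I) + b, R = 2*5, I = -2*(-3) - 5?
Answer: 21535/30748 ≈ 0.70037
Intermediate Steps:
I = 1 (I = 6 - 5 = 1)
R = 10
q(v, b) = 11 + b (q(v, b) = (10 + 1) + b = 11 + b)
(9031 + 12504)/(q(-201, -52) + 30789) = (9031 + 12504)/((11 - 52) + 30789) = 21535/(-41 + 30789) = 21535/30748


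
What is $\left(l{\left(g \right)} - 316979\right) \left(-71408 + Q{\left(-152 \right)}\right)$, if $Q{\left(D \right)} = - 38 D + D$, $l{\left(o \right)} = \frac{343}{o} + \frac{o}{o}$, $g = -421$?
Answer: $\frac{8778748560504}{421} \approx 2.0852 \cdot 10^{10}$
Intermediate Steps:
$l{\left(o \right)} = 1 + \frac{343}{o}$ ($l{\left(o \right)} = \frac{343}{o} + 1 = 1 + \frac{343}{o}$)
$Q{\left(D \right)} = - 37 D$
$\left(l{\left(g \right)} - 316979\right) \left(-71408 + Q{\left(-152 \right)}\right) = \left(\frac{343 - 421}{-421} - 316979\right) \left(-71408 - -5624\right) = \left(\left(- \frac{1}{421}\right) \left(-78\right) - 316979\right) \left(-71408 + 5624\right) = \left(\frac{78}{421} - 316979\right) \left(-65784\right) = \left(- \frac{133448081}{421}\right) \left(-65784\right) = \frac{8778748560504}{421}$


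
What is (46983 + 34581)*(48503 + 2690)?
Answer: 4175505852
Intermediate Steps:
(46983 + 34581)*(48503 + 2690) = 81564*51193 = 4175505852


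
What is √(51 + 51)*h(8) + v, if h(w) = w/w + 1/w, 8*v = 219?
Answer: 219/8 + 9*√102/8 ≈ 38.737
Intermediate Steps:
v = 219/8 (v = (⅛)*219 = 219/8 ≈ 27.375)
h(w) = 1 + 1/w
√(51 + 51)*h(8) + v = √(51 + 51)*((1 + 8)/8) + 219/8 = √102*((⅛)*9) + 219/8 = √102*(9/8) + 219/8 = 9*√102/8 + 219/8 = 219/8 + 9*√102/8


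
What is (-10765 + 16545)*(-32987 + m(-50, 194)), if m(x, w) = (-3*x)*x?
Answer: -234014860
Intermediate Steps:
m(x, w) = -3*x²
(-10765 + 16545)*(-32987 + m(-50, 194)) = (-10765 + 16545)*(-32987 - 3*(-50)²) = 5780*(-32987 - 3*2500) = 5780*(-32987 - 7500) = 5780*(-40487) = -234014860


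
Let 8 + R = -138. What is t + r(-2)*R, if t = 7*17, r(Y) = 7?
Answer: -903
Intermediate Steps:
R = -146 (R = -8 - 138 = -146)
t = 119
t + r(-2)*R = 119 + 7*(-146) = 119 - 1022 = -903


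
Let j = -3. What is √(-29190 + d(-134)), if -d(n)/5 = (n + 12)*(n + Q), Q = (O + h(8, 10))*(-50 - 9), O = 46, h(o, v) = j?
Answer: 10*I*√16585 ≈ 1287.8*I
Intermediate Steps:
h(o, v) = -3
Q = -2537 (Q = (46 - 3)*(-50 - 9) = 43*(-59) = -2537)
d(n) = -5*(-2537 + n)*(12 + n) (d(n) = -5*(n + 12)*(n - 2537) = -5*(12 + n)*(-2537 + n) = -5*(-2537 + n)*(12 + n))
√(-29190 + d(-134)) = √(-29190 + (152220 - 5*(-134)² + 12625*(-134))) = √(-29190 + (152220 - 5*17956 - 1691750)) = √(-29190 + (152220 - 89780 - 1691750)) = √(-29190 - 1629310) = √(-1658500) = 10*I*√16585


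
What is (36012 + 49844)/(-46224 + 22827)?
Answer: -85856/23397 ≈ -3.6695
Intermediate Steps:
(36012 + 49844)/(-46224 + 22827) = 85856/(-23397) = 85856*(-1/23397) = -85856/23397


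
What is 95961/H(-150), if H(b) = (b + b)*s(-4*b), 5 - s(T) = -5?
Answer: -31987/1000 ≈ -31.987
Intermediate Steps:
s(T) = 10 (s(T) = 5 - 1*(-5) = 5 + 5 = 10)
H(b) = 20*b (H(b) = (b + b)*10 = (2*b)*10 = 20*b)
95961/H(-150) = 95961/((20*(-150))) = 95961/(-3000) = 95961*(-1/3000) = -31987/1000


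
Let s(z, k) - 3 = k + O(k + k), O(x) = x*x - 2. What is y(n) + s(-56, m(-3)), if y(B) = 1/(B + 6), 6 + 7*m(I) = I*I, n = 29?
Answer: 537/245 ≈ 2.1918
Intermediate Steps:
m(I) = -6/7 + I²/7 (m(I) = -6/7 + (I*I)/7 = -6/7 + I²/7)
O(x) = -2 + x² (O(x) = x² - 2 = -2 + x²)
y(B) = 1/(6 + B)
s(z, k) = 1 + k + 4*k² (s(z, k) = 3 + (k + (-2 + (k + k)²)) = 3 + (k + (-2 + (2*k)²)) = 3 + (k + (-2 + 4*k²)) = 3 + (-2 + k + 4*k²) = 1 + k + 4*k²)
y(n) + s(-56, m(-3)) = 1/(6 + 29) + (1 + (-6/7 + (⅐)*(-3)²) + 4*(-6/7 + (⅐)*(-3)²)²) = 1/35 + (1 + (-6/7 + (⅐)*9) + 4*(-6/7 + (⅐)*9)²) = 1/35 + (1 + (-6/7 + 9/7) + 4*(-6/7 + 9/7)²) = 1/35 + (1 + 3/7 + 4*(3/7)²) = 1/35 + (1 + 3/7 + 4*(9/49)) = 1/35 + (1 + 3/7 + 36/49) = 1/35 + 106/49 = 537/245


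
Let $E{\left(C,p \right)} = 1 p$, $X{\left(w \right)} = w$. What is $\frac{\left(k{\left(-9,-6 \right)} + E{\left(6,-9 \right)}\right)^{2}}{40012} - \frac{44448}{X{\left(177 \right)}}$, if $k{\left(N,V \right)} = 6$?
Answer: $- \frac{592817261}{2360708} \approx -251.12$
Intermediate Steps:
$E{\left(C,p \right)} = p$
$\frac{\left(k{\left(-9,-6 \right)} + E{\left(6,-9 \right)}\right)^{2}}{40012} - \frac{44448}{X{\left(177 \right)}} = \frac{\left(6 - 9\right)^{2}}{40012} - \frac{44448}{177} = \left(-3\right)^{2} \cdot \frac{1}{40012} - \frac{14816}{59} = 9 \cdot \frac{1}{40012} - \frac{14816}{59} = \frac{9}{40012} - \frac{14816}{59} = - \frac{592817261}{2360708}$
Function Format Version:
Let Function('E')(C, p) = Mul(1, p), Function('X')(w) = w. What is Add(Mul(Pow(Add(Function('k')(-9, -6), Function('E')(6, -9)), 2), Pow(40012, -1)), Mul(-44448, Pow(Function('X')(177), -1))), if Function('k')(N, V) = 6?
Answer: Rational(-592817261, 2360708) ≈ -251.12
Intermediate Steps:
Function('E')(C, p) = p
Add(Mul(Pow(Add(Function('k')(-9, -6), Function('E')(6, -9)), 2), Pow(40012, -1)), Mul(-44448, Pow(Function('X')(177), -1))) = Add(Mul(Pow(Add(6, -9), 2), Pow(40012, -1)), Mul(-44448, Pow(177, -1))) = Add(Mul(Pow(-3, 2), Rational(1, 40012)), Mul(-44448, Rational(1, 177))) = Add(Mul(9, Rational(1, 40012)), Rational(-14816, 59)) = Add(Rational(9, 40012), Rational(-14816, 59)) = Rational(-592817261, 2360708)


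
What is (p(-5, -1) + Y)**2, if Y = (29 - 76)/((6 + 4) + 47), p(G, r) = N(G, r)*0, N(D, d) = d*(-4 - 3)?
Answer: 2209/3249 ≈ 0.67990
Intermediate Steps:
N(D, d) = -7*d (N(D, d) = d*(-7) = -7*d)
p(G, r) = 0 (p(G, r) = -7*r*0 = 0)
Y = -47/57 (Y = -47/(10 + 47) = -47/57 ≈ -0.82456)
(p(-5, -1) + Y)**2 = (0 - 47/57)**2 = (-47/57)**2 = 2209/3249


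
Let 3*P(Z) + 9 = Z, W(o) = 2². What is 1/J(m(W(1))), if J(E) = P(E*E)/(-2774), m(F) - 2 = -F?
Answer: 8322/5 ≈ 1664.4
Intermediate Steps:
W(o) = 4
P(Z) = -3 + Z/3
m(F) = 2 - F
J(E) = 3/2774 - E²/8322 (J(E) = (-3 + (E*E)/3)/(-2774) = (-3 + E²/3)*(-1/2774) = 3/2774 - E²/8322)
1/J(m(W(1))) = 1/(3/2774 - (2 - 1*4)²/8322) = 1/(3/2774 - (2 - 4)²/8322) = 1/(3/2774 - 1/8322*(-2)²) = 1/(3/2774 - 1/8322*4) = 1/(3/2774 - 2/4161) = 1/(5/8322) = 8322/5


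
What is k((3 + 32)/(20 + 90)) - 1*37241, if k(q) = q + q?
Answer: -409644/11 ≈ -37240.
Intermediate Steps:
k(q) = 2*q
k((3 + 32)/(20 + 90)) - 1*37241 = 2*((3 + 32)/(20 + 90)) - 1*37241 = 2*(35/110) - 37241 = 2*(35*(1/110)) - 37241 = 2*(7/22) - 37241 = 7/11 - 37241 = -409644/11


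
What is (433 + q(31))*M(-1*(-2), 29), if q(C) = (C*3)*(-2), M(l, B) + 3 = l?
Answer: -247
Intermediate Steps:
M(l, B) = -3 + l
q(C) = -6*C (q(C) = (3*C)*(-2) = -6*C)
(433 + q(31))*M(-1*(-2), 29) = (433 - 6*31)*(-3 - 1*(-2)) = (433 - 186)*(-3 + 2) = 247*(-1) = -247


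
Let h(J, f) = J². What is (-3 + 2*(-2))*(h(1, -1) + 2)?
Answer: -21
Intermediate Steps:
(-3 + 2*(-2))*(h(1, -1) + 2) = (-3 + 2*(-2))*(1² + 2) = (-3 - 4)*(1 + 2) = -7*3 = -21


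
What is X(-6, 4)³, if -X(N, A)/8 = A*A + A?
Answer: -4096000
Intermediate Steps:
X(N, A) = -8*A - 8*A² (X(N, A) = -8*(A*A + A) = -8*(A² + A) = -8*(A + A²) = -8*A - 8*A²)
X(-6, 4)³ = (-8*4*(1 + 4))³ = (-8*4*5)³ = (-160)³ = -4096000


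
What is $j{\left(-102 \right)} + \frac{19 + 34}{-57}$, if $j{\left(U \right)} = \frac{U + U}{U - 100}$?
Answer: $\frac{461}{5757} \approx 0.080076$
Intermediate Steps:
$j{\left(U \right)} = \frac{2 U}{-100 + U}$
$j{\left(-102 \right)} + \frac{19 + 34}{-57} = 2 \left(-102\right) \frac{1}{-100 - 102} + \frac{19 + 34}{-57} = 2 \left(-102\right) \frac{1}{-202} - \frac{53}{57} = 2 \left(-102\right) \left(- \frac{1}{202}\right) - \frac{53}{57} = \frac{102}{101} - \frac{53}{57} = \frac{461}{5757}$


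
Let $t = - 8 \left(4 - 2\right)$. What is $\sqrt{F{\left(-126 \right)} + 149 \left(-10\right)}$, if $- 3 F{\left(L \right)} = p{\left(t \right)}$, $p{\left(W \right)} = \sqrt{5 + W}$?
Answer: $\frac{\sqrt{-13410 - 3 i \sqrt{11}}}{3} \approx 0.01432 - 38.601 i$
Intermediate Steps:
$t = -16$ ($t = - 8 \left(4 - 2\right) = \left(-8\right) 2 = -16$)
$F{\left(L \right)} = - \frac{i \sqrt{11}}{3}$ ($F{\left(L \right)} = - \frac{\sqrt{5 - 16}}{3} = - \frac{\sqrt{-11}}{3} = - \frac{i \sqrt{11}}{3}$)
$\sqrt{F{\left(-126 \right)} + 149 \left(-10\right)} = \sqrt{- \frac{i \sqrt{11}}{3} + 149 \left(-10\right)} = \sqrt{- \frac{i \sqrt{11}}{3} - 1490} = \sqrt{-1490 - \frac{i \sqrt{11}}{3}}$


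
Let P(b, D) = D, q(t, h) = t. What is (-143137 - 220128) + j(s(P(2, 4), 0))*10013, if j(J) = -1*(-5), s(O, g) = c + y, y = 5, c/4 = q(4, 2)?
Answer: -313200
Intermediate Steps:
c = 16 (c = 4*4 = 16)
s(O, g) = 21 (s(O, g) = 16 + 5 = 21)
j(J) = 5
(-143137 - 220128) + j(s(P(2, 4), 0))*10013 = (-143137 - 220128) + 5*10013 = -363265 + 50065 = -313200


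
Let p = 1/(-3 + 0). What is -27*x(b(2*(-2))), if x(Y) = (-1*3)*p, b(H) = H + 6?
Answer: -27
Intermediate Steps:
p = -1/3 (p = 1/(-3) = -1/3 ≈ -0.33333)
b(H) = 6 + H
x(Y) = 1 (x(Y) = -1*3*(-1/3) = -3*(-1/3) = 1)
-27*x(b(2*(-2))) = -27*1 = -27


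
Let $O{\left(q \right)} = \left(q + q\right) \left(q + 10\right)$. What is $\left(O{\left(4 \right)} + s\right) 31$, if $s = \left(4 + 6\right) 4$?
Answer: $4712$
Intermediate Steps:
$O{\left(q \right)} = 2 q \left(10 + q\right)$
$s = 40$ ($s = 10 \cdot 4 = 40$)
$\left(O{\left(4 \right)} + s\right) 31 = \left(2 \cdot 4 \left(10 + 4\right) + 40\right) 31 = \left(2 \cdot 4 \cdot 14 + 40\right) 31 = \left(112 + 40\right) 31 = 152 \cdot 31 = 4712$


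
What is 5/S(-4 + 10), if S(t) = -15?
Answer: -1/3 ≈ -0.33333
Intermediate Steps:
5/S(-4 + 10) = 5/(-15) = 5*(-1/15) = -1/3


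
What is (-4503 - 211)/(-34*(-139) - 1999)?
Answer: -4714/2727 ≈ -1.7286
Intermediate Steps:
(-4503 - 211)/(-34*(-139) - 1999) = -4714/(4726 - 1999) = -4714/2727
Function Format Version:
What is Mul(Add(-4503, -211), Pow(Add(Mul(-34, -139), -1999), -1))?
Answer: Rational(-4714, 2727) ≈ -1.7286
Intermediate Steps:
Mul(Add(-4503, -211), Pow(Add(Mul(-34, -139), -1999), -1)) = Mul(-4714, Pow(Add(4726, -1999), -1)) = Mul(-4714, Pow(2727, -1)) = Mul(-4714, Rational(1, 2727)) = Rational(-4714, 2727)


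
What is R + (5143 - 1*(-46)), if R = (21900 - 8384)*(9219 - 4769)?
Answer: 60151389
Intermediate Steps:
R = 60146200 (R = 13516*4450 = 60146200)
R + (5143 - 1*(-46)) = 60146200 + (5143 - 1*(-46)) = 60146200 + (5143 + 46) = 60146200 + 5189 = 60151389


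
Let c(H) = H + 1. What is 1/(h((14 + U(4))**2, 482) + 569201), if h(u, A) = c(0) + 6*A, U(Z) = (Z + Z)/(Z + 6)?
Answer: 1/572094 ≈ 1.7480e-6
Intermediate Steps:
U(Z) = 2*Z/(6 + Z) (U(Z) = (2*Z)/(6 + Z) = 2*Z/(6 + Z))
c(H) = 1 + H
h(u, A) = 1 + 6*A (h(u, A) = (1 + 0) + 6*A = 1 + 6*A)
1/(h((14 + U(4))**2, 482) + 569201) = 1/((1 + 6*482) + 569201) = 1/((1 + 2892) + 569201) = 1/(2893 + 569201) = 1/572094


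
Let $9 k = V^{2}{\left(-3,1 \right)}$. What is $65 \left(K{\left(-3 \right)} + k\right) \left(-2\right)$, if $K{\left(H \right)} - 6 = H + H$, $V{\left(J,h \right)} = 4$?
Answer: $- \frac{2080}{9} \approx -231.11$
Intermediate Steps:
$K{\left(H \right)} = 6 + 2 H$ ($K{\left(H \right)} = 6 + \left(H + H\right) = 6 + 2 H$)
$k = \frac{16}{9}$ ($k = \frac{4^{2}}{9} = \frac{1}{9} \cdot 16 = \frac{16}{9} \approx 1.7778$)
$65 \left(K{\left(-3 \right)} + k\right) \left(-2\right) = 65 \left(\left(6 + 2 \left(-3\right)\right) + \frac{16}{9}\right) \left(-2\right) = 65 \left(\left(6 - 6\right) + \frac{16}{9}\right) \left(-2\right) = 65 \left(0 + \frac{16}{9}\right) \left(-2\right) = 65 \cdot \frac{16}{9} \left(-2\right) = 65 \left(- \frac{32}{9}\right) = - \frac{2080}{9}$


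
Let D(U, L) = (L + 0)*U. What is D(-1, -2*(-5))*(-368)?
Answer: 3680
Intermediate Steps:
D(U, L) = L*U
D(-1, -2*(-5))*(-368) = (-2*(-5)*(-1))*(-368) = (10*(-1))*(-368) = -10*(-368) = 3680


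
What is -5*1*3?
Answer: -15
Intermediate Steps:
-5*1*3 = -5*3 = -15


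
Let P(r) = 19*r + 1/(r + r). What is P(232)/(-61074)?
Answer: -227257/3148704 ≈ -0.072175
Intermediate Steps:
P(r) = 1/(2*r) + 19*r (P(r) = 19*r + 1/(2*r) = 1/(2*r) + 19*r)
P(232)/(-61074) = ((½)/232 + 19*232)/(-61074) = ((½)*(1/232) + 4408)*(-1/61074) = (1/464 + 4408)*(-1/61074) = (2045313/464)*(-1/61074) = -227257/3148704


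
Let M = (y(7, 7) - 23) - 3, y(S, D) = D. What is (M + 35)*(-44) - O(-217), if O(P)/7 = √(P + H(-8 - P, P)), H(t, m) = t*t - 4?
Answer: -704 - 14*√10865 ≈ -2163.3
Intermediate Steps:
M = -19 (M = (7 - 23) - 3 = -16 - 3 = -19)
H(t, m) = -4 + t² (H(t, m) = t² - 4 = -4 + t²)
O(P) = 7*√(-4 + P + (-8 - P)²) (O(P) = 7*√(P + (-4 + (-8 - P)²)) = 7*√(-4 + P + (-8 - P)²))
(M + 35)*(-44) - O(-217) = (-19 + 35)*(-44) - 7*√(-4 - 217 + (8 - 217)²) = 16*(-44) - 7*√(-4 - 217 + (-209)²) = -704 - 7*√(-4 - 217 + 43681) = -704 - 7*√43460 = -704 - 7*2*√10865 = -704 - 14*√10865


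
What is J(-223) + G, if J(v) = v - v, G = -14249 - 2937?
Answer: -17186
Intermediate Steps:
G = -17186
J(v) = 0
J(-223) + G = 0 - 17186 = -17186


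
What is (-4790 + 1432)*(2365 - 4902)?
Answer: 8519246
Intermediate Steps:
(-4790 + 1432)*(2365 - 4902) = -3358*(-2537) = 8519246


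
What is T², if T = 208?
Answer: 43264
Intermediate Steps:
T² = 208² = 43264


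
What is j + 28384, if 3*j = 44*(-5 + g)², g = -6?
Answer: 90476/3 ≈ 30159.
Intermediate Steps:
j = 5324/3 (j = (44*(-5 - 6)²)/3 = (44*(-11)²)/3 = (44*121)/3 = (⅓)*5324 = 5324/3 ≈ 1774.7)
j + 28384 = 5324/3 + 28384 = 90476/3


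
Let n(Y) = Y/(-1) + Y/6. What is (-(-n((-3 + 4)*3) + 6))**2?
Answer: 289/4 ≈ 72.250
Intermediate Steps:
n(Y) = -5*Y/6 (n(Y) = Y*(-1) + Y*(1/6) = -Y + Y/6 = -5*Y/6)
(-(-n((-3 + 4)*3) + 6))**2 = (-(-(-5)*(-3 + 4)*3/6 + 6))**2 = (-(-(-5)*1*3/6 + 6))**2 = (-(-(-5)*3/6 + 6))**2 = (-(-1*(-5/2) + 6))**2 = (-(5/2 + 6))**2 = (-1*17/2)**2 = (-17/2)**2 = 289/4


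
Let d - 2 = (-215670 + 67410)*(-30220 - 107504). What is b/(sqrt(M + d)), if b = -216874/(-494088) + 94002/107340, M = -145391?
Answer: 415026877*sqrt(20418814851)/6445953178738745940 ≈ 9.2003e-6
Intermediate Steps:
b = 415026877/315686940 (b = -216874*(-1/494088) + 94002*(1/107340) = 15491/35292 + 15667/17890 = 415026877/315686940 ≈ 1.3147)
d = 20418960242 (d = 2 + (-215670 + 67410)*(-30220 - 107504) = 2 - 148260*(-137724) = 2 + 20418960240 = 20418960242)
b/(sqrt(M + d)) = 415026877/(315686940*(sqrt(-145391 + 20418960242))) = 415026877/(315686940*(sqrt(20418814851))) = 415026877*(sqrt(20418814851)/20418814851)/315686940 = 415026877*sqrt(20418814851)/6445953178738745940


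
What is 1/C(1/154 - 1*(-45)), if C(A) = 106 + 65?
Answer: 1/171 ≈ 0.0058480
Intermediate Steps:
C(A) = 171
1/C(1/154 - 1*(-45)) = 1/171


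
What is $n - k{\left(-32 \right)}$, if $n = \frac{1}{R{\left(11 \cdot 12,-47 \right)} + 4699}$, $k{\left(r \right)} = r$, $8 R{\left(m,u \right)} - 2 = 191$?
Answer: $\frac{1209128}{37785} \approx 32.0$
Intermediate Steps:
$R{\left(m,u \right)} = \frac{193}{8}$ ($R{\left(m,u \right)} = \frac{1}{4} + \frac{1}{8} \cdot 191 = \frac{1}{4} + \frac{191}{8} = \frac{193}{8}$)
$n = \frac{8}{37785}$ ($n = \frac{1}{\frac{193}{8} + 4699} = \frac{1}{\frac{37785}{8}} = \frac{8}{37785} \approx 0.00021172$)
$n - k{\left(-32 \right)} = \frac{8}{37785} - -32 = \frac{8}{37785} + 32 = \frac{1209128}{37785}$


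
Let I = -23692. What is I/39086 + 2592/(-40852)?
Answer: -133647062/199592659 ≈ -0.66960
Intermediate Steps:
I/39086 + 2592/(-40852) = -23692/39086 + 2592/(-40852) = -23692*1/39086 + 2592*(-1/40852) = -11846/19543 - 648/10213 = -133647062/199592659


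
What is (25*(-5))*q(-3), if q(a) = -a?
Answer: -375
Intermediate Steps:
(25*(-5))*q(-3) = (25*(-5))*(-1*(-3)) = -125*3 = -375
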